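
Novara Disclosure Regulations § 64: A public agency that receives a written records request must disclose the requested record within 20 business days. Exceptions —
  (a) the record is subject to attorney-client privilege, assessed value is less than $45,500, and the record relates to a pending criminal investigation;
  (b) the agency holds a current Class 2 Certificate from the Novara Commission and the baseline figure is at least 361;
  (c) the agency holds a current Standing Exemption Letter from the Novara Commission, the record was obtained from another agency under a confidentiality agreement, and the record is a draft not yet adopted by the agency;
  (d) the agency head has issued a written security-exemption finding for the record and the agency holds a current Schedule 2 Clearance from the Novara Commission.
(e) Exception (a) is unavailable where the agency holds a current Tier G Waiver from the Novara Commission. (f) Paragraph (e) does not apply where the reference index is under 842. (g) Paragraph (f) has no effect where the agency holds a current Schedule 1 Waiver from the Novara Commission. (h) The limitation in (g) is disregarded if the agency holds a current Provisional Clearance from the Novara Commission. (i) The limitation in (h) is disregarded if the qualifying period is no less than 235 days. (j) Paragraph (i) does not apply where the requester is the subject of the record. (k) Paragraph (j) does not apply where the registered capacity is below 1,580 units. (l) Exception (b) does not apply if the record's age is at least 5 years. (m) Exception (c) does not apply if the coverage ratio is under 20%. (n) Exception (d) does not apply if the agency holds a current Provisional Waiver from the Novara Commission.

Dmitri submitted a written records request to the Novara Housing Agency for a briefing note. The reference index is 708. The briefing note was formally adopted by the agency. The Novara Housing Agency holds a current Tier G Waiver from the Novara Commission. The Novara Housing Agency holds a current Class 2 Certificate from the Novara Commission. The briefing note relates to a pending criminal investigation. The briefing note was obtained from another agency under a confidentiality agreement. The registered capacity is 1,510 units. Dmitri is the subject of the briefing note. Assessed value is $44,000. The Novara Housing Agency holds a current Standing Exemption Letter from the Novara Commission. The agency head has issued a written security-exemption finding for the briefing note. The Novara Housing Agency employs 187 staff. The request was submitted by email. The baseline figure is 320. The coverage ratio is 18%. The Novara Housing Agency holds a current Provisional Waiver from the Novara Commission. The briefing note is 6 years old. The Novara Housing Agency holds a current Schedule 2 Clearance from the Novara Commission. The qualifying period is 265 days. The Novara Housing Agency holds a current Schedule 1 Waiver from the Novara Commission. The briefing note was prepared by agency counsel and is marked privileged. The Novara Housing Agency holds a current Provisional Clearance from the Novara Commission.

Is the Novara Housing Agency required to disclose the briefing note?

All of (a)'s requirements are met (the briefing note is privileged; assessed value is $44,000, less than the $45,500 limit; the briefing note relates to a pending investigation). But applying paragraphs (e)–(k): (e) applies — a current Tier G Waiver is held. (f) is engaged (the reference index is 708, under the 842 limit), but is itself disapplied by (g): (g) operates against (f): a current Schedule 1 Waiver is held. (h) applies (a current Provisional Clearance is held), but yields to (i): (i) operates against (h): the qualifying period is 265 days, meeting the 235 days threshold. (j) would limit (i) — Dmitri is the subject of the briefing note — but (k) sets (j) aside: (k) is engaged — the registered capacity is 1,510 units, below the 1,580 units limit. So (a) is unavailable.
Exception (b) does not apply: the baseline figure is 320, short of 361.
Exception (c) does not apply: the briefing note has been formally adopted.
Exception (d): a written security-exemption finding has been issued; a current Schedule 2 Clearance is held — every condition holds. However, paragraph (n) must be considered: (n) operates — a current Provisional Waiver is held. So (d) is unavailable.
No exception is made out. the Novara Housing Agency falls within the general rule.

Yes — the Novara Housing Agency must disclose the briefing note.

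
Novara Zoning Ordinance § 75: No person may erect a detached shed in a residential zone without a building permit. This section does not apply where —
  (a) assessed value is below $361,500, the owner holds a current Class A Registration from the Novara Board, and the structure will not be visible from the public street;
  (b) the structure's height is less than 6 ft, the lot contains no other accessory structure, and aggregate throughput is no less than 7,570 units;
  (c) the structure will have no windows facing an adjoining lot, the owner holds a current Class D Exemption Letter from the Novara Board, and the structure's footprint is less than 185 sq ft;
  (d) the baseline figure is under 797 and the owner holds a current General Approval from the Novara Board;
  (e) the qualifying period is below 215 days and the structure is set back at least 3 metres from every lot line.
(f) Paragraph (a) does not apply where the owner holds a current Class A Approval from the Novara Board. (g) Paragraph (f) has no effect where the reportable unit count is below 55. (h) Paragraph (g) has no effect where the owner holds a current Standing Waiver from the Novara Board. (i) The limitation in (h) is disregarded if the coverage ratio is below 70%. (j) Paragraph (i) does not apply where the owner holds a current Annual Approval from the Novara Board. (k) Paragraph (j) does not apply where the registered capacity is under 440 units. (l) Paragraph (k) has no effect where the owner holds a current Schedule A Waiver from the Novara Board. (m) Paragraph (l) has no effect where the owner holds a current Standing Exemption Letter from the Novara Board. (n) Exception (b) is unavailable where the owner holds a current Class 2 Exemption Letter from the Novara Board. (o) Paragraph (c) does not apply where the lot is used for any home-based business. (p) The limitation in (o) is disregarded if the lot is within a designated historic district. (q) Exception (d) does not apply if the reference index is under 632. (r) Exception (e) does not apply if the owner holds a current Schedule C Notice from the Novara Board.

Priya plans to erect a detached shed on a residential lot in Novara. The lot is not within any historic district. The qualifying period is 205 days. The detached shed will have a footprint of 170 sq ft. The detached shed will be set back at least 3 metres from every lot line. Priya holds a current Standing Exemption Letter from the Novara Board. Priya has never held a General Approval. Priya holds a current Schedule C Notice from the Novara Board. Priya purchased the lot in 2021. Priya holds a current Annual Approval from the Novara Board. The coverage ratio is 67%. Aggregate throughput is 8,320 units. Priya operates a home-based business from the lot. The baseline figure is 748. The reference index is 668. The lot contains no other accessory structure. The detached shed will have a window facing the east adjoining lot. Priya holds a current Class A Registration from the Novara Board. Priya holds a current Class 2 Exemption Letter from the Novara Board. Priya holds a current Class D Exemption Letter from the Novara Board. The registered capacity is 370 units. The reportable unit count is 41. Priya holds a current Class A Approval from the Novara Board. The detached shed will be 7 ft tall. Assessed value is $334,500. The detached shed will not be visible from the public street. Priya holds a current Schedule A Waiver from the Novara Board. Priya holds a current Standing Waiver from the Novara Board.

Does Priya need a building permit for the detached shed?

No — exception (a) applies; Priya does not need a building permit.

Exception (a)'s conditions are all satisfied: assessed value is $334,500, below the $361,500 limit; a current Class A Registration is held; the structure will not be visible from the street. Applying paragraphs (f)–(m): (f) operates (a current Class A Approval is held), but is itself disapplied by (g): (g) is engaged — the reportable unit count is 41, below the 55 limit. (h) operates (a current Standing Waiver is held), but is itself disapplied by (i): (i) operates against (h): the coverage ratio is 67%, below the 70% limit. (j) is triggered (a current Annual Approval is held), but is overridden by (k): (k) operates against (j): the registered capacity is 370 units, under the 440 units limit. (l) would limit (k) — a current Schedule A Waiver is held — but (m) sets (l) aside: (m) operates against (l): a current Standing Exemption Letter is held. Exception (a) stands.
Exception (b) does not apply: the structure's height is 7 ft, not less than 6 ft.
Exception (c) does not apply: a window faces an adjoining lot.
Exception (d) does not apply: no current General Approval is held.
Exception (e) is satisfied on its face — the qualifying period is 205 days, below the 215 days limit; the setback is at least 3 m on every side. However, paragraph (r) must be considered: (r) operates — a current Schedule C Notice is held. So (e) is unavailable.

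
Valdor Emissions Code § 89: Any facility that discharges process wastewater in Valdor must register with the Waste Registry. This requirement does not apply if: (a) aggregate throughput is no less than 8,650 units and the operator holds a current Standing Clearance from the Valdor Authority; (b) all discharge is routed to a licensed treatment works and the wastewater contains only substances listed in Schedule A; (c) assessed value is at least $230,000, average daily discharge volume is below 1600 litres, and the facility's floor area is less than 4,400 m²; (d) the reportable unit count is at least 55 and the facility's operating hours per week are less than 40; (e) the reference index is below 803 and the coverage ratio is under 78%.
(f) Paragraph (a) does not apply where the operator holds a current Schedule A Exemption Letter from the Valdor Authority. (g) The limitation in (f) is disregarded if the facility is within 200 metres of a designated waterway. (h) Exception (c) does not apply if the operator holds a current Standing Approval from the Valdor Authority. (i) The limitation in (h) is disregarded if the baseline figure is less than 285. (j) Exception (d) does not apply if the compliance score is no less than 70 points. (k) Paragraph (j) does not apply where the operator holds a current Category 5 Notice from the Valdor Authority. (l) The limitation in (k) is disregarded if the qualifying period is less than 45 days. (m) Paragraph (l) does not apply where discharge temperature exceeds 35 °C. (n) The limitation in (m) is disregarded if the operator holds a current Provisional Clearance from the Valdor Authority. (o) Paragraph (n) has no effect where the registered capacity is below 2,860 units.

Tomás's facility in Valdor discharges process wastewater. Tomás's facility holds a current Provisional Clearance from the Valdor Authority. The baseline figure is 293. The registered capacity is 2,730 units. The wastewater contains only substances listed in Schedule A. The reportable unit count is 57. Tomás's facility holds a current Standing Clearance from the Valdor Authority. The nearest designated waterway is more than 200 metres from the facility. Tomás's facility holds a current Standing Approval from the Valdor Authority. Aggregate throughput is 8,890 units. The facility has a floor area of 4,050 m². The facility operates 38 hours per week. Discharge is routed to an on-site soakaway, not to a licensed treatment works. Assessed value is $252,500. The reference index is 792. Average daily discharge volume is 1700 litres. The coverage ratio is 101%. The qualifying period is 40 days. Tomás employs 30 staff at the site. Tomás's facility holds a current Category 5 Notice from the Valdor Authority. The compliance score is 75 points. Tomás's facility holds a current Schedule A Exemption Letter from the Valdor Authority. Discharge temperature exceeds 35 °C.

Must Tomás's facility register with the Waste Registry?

Exception (a): aggregate throughput is 8,890 units, meeting the 8,650 units threshold; a current Standing Clearance is held — every condition holds. Turning to paragraphs (f)–(g): (f) operates against (a): a current Schedule A Exemption Letter is held. (g), which would lift (f), does not operate here — the facility is more than 200 m from any designated waterway. So (a) is unavailable.
Exception (b) requires that all discharge is routed to a licensed treatment works; but discharge is not routed to a licensed treatment works, so (b) is unavailable.
Exception (c) does not apply: average daily discharge volume is 1700 litres, not below 1600 litres.
Exception (d)'s conditions are all satisfied: the reportable unit count is 57, meeting the 55 threshold; the facility's operating hours per week are 38, less than the 40 limit. Considering the limiting provisions: (j) would limit (d) — the compliance score is 75 points, meeting the 70 points threshold — but (k) sets (j) aside: (k) applies — a current Category 5 Notice is held. (l) is triggered (the qualifying period is 40 days, less than the 45 days limit), but is set aside by (m): (m) operates against (l): discharge temperature exceeds 35 °C. (n) operates (a current Provisional Clearance is held), but yields to (o): (o) is triggered — the registered capacity is 2,730 units, below the 2,860 units limit. (d) remains available.
Exception (e) fails — the coverage ratio is 101%, not under 78%.

No — exception (d) applies; Tomás's facility is not required to register with the Waste Registry.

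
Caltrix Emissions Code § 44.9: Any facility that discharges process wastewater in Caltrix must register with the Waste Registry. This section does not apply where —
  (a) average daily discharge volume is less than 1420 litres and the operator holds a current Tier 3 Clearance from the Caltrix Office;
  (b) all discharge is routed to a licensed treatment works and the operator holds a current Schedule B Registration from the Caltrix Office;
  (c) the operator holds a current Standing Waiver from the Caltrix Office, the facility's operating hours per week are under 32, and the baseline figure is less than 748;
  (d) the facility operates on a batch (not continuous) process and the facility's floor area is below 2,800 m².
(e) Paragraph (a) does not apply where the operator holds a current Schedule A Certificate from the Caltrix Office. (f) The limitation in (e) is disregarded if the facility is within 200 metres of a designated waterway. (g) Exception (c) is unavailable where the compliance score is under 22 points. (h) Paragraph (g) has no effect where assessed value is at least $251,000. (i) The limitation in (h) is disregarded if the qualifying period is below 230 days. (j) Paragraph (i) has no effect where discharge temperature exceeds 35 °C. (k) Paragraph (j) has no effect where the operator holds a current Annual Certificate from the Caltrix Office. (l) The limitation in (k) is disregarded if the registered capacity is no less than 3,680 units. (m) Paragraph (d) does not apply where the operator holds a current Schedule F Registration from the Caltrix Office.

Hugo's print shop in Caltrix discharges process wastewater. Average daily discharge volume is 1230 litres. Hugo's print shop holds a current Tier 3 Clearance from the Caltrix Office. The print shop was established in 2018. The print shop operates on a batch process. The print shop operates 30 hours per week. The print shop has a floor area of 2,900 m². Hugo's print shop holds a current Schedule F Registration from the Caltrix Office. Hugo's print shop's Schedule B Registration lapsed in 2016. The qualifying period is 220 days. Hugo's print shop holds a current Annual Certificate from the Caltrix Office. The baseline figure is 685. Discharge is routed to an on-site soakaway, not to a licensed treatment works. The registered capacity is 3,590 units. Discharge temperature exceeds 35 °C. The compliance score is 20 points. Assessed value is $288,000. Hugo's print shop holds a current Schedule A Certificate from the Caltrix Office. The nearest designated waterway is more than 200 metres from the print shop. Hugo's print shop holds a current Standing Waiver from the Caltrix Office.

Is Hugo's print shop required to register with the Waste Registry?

Yes — Hugo's print shop must register with the Waste Registry.

Exception (a) is satisfied on its face — average daily discharge volume is 1230 litres, less than the 1420 litres limit; a current Tier 3 Clearance is held. But applying paragraphs (e)–(f): (e) applies — a current Schedule A Certificate is held. (f), which would lift (e), does not operate here — the print shop is more than 200 m from any designated waterway. (a) is therefore removed.
Exception (b) does not apply: discharge is not routed to a licensed treatment works.
All of (c)'s requirements are met (a current Standing Waiver is held; the facility's operating hours per week are 30, under the 32 limit; the baseline figure is 685, less than the 748 limit). Turning to paragraphs (g)–(l): (g) operates against (c): the compliance score is 20 points, under the 22 points limit. (h) would limit (g) — assessed value is $288,000, meeting the $251,000 threshold — but (i) sets (h) aside: (i) operates against (h): the qualifying period is 220 days, below the 230 days limit. (j) would limit (i) — discharge temperature exceeds 35 °C — but (k) sets (j) aside: (k) operates — a current Annual Certificate is held. (l), which would lift (k), is not triggered — the registered capacity is 3,590 units, short of 3,680 units. (c) is therefore removed.
Exception (d) does not apply: the facility's floor area is 2,900 m², not below 2,800 m².
No exception is made out. Hugo's print shop falls within the general rule.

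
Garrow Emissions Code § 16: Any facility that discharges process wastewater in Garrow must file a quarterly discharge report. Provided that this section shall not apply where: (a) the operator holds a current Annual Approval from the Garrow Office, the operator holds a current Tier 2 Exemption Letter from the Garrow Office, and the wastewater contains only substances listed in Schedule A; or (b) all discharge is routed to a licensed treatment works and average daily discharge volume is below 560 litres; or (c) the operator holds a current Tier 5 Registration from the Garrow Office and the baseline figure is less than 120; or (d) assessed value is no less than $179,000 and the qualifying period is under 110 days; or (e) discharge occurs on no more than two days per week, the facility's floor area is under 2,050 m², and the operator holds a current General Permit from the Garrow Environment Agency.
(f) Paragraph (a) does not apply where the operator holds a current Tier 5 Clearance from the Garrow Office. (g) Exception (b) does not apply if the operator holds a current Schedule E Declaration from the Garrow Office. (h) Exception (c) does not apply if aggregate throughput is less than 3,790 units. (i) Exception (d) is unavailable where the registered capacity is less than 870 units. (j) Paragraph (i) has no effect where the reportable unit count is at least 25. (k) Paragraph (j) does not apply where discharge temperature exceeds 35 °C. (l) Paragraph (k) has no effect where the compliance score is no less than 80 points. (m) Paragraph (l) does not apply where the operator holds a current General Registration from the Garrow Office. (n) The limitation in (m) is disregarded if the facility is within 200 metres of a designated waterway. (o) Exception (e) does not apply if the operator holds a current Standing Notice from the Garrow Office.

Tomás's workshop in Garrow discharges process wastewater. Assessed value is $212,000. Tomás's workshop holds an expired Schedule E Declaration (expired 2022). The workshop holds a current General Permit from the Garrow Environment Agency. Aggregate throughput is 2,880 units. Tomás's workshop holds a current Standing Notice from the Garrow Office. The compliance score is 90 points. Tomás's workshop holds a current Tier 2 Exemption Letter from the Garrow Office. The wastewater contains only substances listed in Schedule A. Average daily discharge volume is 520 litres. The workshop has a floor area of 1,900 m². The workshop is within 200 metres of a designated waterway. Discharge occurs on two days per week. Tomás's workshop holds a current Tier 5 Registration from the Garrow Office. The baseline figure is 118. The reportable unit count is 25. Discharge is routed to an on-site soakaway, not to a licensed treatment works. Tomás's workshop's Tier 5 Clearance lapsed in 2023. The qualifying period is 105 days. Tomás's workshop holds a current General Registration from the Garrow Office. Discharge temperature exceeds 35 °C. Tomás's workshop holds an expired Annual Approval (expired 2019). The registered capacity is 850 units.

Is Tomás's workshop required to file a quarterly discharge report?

No — exception (d) applies; Tomás's workshop is not required to file a quarterly discharge report.

Exception (a) does not apply: the Annual Approval is not current.
Exception (b) does not apply: discharge is not routed to a licensed treatment works.
All of (c)'s requirements are met (a current Tier 5 Registration is held; the baseline figure is 118, less than the 120 limit). However, paragraph (h) must be considered: (h) is triggered — aggregate throughput is 2,880 units, less than the 3,790 units limit. Exception (c) does not apply.
Exception (d): assessed value is $212,000, meeting the $179,000 threshold; the qualifying period is 105 days, under the 110 days limit — every condition holds. Applying paragraphs (i)–(n): (i) would limit (d) — the registered capacity is 850 units, less than the 870 units limit — but (j) sets (i) aside: (j) operates against (i): the reportable unit count is 25, meeting the 25 threshold. (k) would limit (j) — discharge temperature exceeds 35 °C — but (l) sets (k) aside: (l) operates against (k): the compliance score is 90 points, meeting the 80 points threshold. (m) is engaged (a current General Registration is held), but yields to (n): (n) operates against (m): the workshop is within 200 m of a designated waterway. So (d) applies.
Exception (e): discharge occurs on no more than two days per week; the facility's floor area is 1,900 m², under the 2,050 m² limit; a current General Permit is held — every condition holds. Turning to paragraph (o): (o) is engaged — a current Standing Notice is held. (e) is therefore removed.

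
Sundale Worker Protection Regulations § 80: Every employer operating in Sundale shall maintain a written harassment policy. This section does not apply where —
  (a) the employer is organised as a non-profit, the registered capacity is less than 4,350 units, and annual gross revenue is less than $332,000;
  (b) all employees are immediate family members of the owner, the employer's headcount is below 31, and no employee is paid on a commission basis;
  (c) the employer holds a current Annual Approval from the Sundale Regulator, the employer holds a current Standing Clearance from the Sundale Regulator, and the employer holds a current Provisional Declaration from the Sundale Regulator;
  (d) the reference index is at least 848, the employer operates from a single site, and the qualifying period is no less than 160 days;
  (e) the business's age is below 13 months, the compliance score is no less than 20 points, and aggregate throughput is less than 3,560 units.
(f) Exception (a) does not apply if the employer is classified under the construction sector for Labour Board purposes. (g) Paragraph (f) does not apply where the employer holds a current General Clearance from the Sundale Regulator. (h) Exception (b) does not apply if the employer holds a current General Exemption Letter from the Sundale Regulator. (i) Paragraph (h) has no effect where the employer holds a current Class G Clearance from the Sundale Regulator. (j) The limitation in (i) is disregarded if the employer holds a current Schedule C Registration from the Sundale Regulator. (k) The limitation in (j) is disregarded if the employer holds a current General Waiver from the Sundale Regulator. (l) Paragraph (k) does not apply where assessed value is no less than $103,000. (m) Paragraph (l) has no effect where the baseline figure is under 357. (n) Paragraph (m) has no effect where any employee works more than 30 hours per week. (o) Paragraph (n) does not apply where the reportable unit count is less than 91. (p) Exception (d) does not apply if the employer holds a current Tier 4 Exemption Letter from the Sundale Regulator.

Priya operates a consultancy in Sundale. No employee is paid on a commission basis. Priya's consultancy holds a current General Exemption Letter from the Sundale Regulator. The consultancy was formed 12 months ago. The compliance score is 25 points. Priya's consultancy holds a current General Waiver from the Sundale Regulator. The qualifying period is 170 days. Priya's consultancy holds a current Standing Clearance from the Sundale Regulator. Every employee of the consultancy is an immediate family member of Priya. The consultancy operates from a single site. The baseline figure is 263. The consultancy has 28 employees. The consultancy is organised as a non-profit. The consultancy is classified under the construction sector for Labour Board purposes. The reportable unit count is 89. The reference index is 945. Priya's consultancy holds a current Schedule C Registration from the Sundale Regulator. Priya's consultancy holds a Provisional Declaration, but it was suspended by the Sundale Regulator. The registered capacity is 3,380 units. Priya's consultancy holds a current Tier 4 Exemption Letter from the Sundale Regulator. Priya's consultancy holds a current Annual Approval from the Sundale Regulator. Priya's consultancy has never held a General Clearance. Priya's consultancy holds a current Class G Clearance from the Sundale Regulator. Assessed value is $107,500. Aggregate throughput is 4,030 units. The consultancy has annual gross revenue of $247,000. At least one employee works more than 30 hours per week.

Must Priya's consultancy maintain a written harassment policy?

No — exception (b) applies; Priya's consultancy is not required to maintain a written harassment policy.

All of (a)'s requirements are met (the employer is a non-profit; the registered capacity is 3,380 units, less than the 4,350 units limit; annual gross revenue is $247,000, less than the $332,000 limit). Turning to paragraphs (f)–(g): (f) operates against (a): the consultancy is classified under the construction sector. (g) is not triggered (no current General Clearance is held), so (f) stands. (a) is therefore removed.
Exception (b): every employee is an immediate family member; the employer's headcount is 28, below the 31 limit; no employee is paid on commission — every condition holds. As to paragraphs (h)–(o): (h) would limit (b) — a current General Exemption Letter is held — but (i) sets (h) aside: (i) is triggered — a current Class G Clearance is held. (j) applies (a current Schedule C Registration is held), but yields to (k): (k) operates against (j): a current General Waiver is held. (l) operates (assessed value is $107,500, meeting the $103,000 threshold), but is overridden by (m): (m) is triggered — the baseline figure is 263, under the 357 limit. (n) would limit (m) — at least one employee exceeds 30 hours/week — but (o) sets (n) aside: (o) applies — the reportable unit count is 89, less than the 91 limit. Exception (b) stands.
Exception (c) fails — no current Provisional Declaration is held.
Exception (d): the reference index is 945, meeting the 848 threshold; the employer operates from a single site; the qualifying period is 170 days, meeting the 160 days threshold — every condition holds. Turning to paragraph (p): (p) operates — a current Tier 4 Exemption Letter is held. So (d) is unavailable.
Exception (e) requires that aggregate throughput is less than 3,560 units; but aggregate throughput is 4,030 units, not less than 3,560 units, so (e) is unavailable.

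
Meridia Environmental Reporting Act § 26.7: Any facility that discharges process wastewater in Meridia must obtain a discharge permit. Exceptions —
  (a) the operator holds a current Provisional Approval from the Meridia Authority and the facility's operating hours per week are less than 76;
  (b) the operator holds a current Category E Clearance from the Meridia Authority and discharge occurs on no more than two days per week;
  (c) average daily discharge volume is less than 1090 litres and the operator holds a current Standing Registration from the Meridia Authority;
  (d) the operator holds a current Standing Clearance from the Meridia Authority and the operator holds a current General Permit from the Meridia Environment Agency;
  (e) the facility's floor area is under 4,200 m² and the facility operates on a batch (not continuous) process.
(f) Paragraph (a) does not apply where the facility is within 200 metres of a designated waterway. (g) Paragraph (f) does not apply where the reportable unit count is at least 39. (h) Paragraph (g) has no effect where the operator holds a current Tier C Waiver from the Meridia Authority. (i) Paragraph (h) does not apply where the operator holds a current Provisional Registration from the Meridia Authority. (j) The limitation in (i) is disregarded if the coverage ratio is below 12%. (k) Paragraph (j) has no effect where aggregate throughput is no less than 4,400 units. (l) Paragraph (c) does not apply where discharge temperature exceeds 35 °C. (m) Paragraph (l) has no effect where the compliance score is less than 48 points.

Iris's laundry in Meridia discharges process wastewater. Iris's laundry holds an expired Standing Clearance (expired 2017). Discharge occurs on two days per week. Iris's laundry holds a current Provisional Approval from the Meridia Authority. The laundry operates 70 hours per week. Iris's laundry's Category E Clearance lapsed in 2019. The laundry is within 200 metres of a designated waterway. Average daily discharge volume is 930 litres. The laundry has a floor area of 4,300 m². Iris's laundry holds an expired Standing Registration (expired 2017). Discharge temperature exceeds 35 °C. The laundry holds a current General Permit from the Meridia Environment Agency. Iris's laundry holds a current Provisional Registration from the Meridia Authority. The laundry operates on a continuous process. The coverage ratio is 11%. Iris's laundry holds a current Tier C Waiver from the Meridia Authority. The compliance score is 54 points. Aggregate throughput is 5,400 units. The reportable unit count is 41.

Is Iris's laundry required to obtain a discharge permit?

Exception (a): a current Provisional Approval is held; the facility's operating hours per week are 70, less than the 76 limit — every condition holds. Considering the limiting provisions: (f) would limit (a) — the laundry is within 200 m of a designated waterway — but (g) sets (f) aside: (g) applies — the reportable unit count is 41, meeting the 39 threshold. (h) operates (a current Tier C Waiver is held), but is set aside by (i): (i) operates against (h): a current Provisional Registration is held. (j) is triggered (the coverage ratio is 11%, below the 12% limit), but yields to (k): (k) is engaged — aggregate throughput is 5,400 units, meeting the 4,400 units threshold. (a) remains available.
Exception (b) requires that the operator holds a current Category E Clearance from the Meridia Authority; but the Category E Clearance is not current, so (b) is unavailable.
Exception (c) does not apply: no current Standing Registration is held.
Exception (d) does not apply: there is no Standing Clearance in force.
Exception (e) requires that the facility's floor area is under 4,200 m²; but the facility's floor area is 4,300 m², not under 4,200 m², so (e) is unavailable.

No — exception (a) applies; Iris's laundry is not required to obtain a discharge permit.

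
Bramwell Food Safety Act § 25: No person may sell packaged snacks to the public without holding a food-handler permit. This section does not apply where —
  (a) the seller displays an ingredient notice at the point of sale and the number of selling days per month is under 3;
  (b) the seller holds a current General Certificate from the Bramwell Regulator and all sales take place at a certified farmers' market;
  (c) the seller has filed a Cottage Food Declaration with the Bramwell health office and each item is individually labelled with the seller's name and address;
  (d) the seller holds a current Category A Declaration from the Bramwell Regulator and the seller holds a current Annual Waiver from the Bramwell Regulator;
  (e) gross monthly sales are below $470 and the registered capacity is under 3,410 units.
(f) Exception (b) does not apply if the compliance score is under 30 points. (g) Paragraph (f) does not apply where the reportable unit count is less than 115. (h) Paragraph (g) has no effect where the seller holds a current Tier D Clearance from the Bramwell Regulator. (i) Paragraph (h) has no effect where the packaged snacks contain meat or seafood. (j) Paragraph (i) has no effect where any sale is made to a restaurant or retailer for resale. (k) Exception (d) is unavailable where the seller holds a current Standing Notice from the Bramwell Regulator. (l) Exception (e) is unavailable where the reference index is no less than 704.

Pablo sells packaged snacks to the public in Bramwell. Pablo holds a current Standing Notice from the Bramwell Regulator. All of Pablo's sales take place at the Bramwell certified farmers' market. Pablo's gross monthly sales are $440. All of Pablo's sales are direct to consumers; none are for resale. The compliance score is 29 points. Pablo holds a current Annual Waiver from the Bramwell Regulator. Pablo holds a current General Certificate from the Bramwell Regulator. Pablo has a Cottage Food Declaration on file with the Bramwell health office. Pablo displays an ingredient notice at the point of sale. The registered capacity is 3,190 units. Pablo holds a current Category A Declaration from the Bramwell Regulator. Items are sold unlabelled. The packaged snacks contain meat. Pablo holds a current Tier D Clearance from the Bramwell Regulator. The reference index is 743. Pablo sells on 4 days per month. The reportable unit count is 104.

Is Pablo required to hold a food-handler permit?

Exception (a) does not apply: the number of selling days per month is 4, not under 3.
Exception (b)'s conditions are all satisfied: a current General Certificate is held; all sales are at a certified farmers' market. Considering the limiting provisions: (f) is triggered (the compliance score is 29 points, under the 30 points limit), but is itself disapplied by (g): (g) operates against (f): the reportable unit count is 104, less than the 115 limit. (h) would limit (g) — a current Tier D Clearance is held — but (i) sets (h) aside: (i) applies — the packaged snacks contain meat. (j), which would lift (i), is not triggered — no sales are for resale. Exception (b) stands.
Exception (c) fails — items are sold unlabelled.
Exception (d)'s conditions are all satisfied: a current Category A Declaration is held; a current Annual Waiver is held. However, paragraph (k) must be considered: (k) applies — a current Standing Notice is held. (d) is therefore removed.
Exception (e) is satisfied on its face — gross monthly sales are $440, below the $470 limit; the registered capacity is 3,190 units, under the 3,410 units limit. Turning to paragraph (l): (l) operates against (e): the reference index is 743, meeting the 704 threshold. (e) is therefore removed.

No — exception (b) applies; Pablo is not required to hold a food-handler permit.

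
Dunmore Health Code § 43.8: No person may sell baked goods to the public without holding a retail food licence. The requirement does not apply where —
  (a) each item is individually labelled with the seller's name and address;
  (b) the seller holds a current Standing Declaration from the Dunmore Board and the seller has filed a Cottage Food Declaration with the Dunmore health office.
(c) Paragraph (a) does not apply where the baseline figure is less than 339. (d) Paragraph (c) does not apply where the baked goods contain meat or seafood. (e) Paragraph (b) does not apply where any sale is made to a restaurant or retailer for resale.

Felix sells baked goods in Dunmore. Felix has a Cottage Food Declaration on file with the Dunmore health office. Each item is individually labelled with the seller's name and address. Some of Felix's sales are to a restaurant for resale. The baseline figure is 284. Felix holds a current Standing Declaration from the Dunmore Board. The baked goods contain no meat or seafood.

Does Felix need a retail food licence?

Yes — Felix must hold a retail food licence.

Exception (a)'s conditions are all satisfied: items are individually labelled. Turning to paragraphs (c)–(d): (c) operates against (a): the baseline figure is 284, less than the 339 limit. (d), which would lift (c), is not triggered — the baked goods contain no meat or seafood. (a) is therefore removed.
Exception (b): a current Standing Declaration is held; a Cottage Food Declaration is on file — every condition holds. But applying paragraph (e): (e) is triggered — some sales are to a restaurant for resale. Exception (b) does not apply.
Every exception is unavailable, so the rule governs.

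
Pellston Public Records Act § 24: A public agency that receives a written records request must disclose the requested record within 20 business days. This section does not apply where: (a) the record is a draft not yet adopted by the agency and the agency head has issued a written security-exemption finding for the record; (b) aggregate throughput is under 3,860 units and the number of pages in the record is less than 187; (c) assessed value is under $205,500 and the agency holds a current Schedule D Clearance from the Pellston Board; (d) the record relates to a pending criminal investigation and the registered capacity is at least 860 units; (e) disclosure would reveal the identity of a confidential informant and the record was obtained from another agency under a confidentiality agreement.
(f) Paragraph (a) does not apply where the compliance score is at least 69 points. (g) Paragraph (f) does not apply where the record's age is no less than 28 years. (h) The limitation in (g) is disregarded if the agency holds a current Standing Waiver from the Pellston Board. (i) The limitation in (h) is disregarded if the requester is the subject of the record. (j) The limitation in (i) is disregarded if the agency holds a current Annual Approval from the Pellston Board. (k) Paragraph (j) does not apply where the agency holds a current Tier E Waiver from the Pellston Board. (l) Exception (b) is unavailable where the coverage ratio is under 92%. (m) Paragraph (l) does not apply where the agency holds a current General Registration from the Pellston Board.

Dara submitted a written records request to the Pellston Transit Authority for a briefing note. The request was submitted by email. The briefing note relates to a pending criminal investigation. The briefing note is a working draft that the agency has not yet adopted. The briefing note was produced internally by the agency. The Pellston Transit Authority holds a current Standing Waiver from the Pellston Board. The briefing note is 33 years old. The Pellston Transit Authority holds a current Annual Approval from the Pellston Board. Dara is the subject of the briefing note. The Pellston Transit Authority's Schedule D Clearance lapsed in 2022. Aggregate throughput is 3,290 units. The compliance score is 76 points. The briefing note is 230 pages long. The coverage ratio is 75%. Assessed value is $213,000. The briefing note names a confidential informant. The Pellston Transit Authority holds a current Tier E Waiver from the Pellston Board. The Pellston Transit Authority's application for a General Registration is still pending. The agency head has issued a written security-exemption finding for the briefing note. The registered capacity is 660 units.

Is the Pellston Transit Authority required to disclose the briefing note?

No — exception (a) applies; the Pellston Transit Authority is not required to disclose the briefing note.

All of (a)'s requirements are met (the briefing note is an unadopted draft; a written security-exemption finding has been issued). Applying paragraphs (f)–(k): (f) is engaged (the compliance score is 76 points, meeting the 69 points threshold), but yields to (g): (g) operates — the record's age is 33 years, meeting the 28 years threshold. (h) is triggered (a current Standing Waiver is held), but is overridden by (i): (i) operates against (h): Dara is the subject of the briefing note. (j) would limit (i) — a current Annual Approval is held — but (k) sets (j) aside: (k) operates against (j): a current Tier E Waiver is held. Exception (a) stands.
Exception (b) requires that the number of pages in the record is less than 187; but the number of pages in the record is 230, not less than 187, so (b) is unavailable.
Exception (c) fails — assessed value is $213,000, not under $205,500.
Exception (d) requires that the registered capacity is at least 860 units; but the registered capacity is 660 units, short of 860 units, so (d) is unavailable.
Exception (e) fails — the briefing note was produced internally.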